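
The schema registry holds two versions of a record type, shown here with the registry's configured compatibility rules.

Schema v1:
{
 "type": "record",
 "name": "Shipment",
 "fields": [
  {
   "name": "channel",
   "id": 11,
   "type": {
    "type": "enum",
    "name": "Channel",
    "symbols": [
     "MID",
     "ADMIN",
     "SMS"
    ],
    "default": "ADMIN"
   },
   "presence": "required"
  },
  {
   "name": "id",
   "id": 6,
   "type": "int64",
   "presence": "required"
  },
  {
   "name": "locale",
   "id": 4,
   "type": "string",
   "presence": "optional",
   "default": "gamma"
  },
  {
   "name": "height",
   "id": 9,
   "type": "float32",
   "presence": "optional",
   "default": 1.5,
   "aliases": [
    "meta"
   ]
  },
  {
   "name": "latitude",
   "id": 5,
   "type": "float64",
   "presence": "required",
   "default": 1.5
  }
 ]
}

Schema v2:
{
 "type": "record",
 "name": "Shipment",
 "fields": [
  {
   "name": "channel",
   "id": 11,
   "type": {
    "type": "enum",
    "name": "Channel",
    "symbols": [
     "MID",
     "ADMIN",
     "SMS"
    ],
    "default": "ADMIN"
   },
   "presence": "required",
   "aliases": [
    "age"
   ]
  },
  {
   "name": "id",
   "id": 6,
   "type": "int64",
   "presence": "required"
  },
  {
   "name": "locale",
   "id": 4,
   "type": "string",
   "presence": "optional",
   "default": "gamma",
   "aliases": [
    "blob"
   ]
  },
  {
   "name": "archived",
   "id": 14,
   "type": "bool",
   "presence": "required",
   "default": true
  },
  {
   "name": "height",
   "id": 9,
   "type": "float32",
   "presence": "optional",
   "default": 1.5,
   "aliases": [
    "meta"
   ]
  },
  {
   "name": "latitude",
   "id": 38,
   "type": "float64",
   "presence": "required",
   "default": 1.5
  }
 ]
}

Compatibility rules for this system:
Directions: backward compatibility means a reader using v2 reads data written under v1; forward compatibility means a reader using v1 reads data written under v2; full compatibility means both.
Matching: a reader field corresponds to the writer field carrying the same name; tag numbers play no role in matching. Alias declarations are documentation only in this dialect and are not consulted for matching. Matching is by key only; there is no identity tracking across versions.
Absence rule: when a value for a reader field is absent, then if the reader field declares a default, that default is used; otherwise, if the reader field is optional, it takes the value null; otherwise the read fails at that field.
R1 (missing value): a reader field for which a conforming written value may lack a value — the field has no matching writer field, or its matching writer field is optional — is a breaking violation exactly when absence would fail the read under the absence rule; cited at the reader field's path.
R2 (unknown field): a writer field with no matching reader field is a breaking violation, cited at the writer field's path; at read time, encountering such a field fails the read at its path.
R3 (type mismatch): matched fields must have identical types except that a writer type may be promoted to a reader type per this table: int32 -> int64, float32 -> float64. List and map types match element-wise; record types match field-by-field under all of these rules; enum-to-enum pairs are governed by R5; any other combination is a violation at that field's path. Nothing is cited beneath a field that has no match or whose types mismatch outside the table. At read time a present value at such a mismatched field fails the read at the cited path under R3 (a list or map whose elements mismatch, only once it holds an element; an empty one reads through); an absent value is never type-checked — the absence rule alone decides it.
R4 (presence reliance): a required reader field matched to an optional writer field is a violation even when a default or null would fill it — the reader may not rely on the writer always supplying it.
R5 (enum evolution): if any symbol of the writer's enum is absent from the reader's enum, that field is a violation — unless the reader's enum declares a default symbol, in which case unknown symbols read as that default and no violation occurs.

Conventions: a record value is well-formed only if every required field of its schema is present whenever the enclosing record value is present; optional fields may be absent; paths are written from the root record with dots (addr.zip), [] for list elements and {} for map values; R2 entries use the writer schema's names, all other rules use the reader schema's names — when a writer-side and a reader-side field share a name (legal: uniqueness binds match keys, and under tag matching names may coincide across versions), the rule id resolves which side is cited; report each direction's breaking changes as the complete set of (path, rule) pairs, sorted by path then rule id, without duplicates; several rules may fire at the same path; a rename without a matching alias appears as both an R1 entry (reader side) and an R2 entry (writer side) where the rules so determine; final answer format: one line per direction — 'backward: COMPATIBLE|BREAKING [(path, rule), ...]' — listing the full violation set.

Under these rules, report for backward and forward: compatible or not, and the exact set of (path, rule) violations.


each type pair in Shipment: writer, then reader
backward for Shipment (reader v2, writer v1):
  channel <- channel (Channel -> Channel, writer required)
  id <- id (int64 -> int64, writer required)
  locale <- locale (string -> string, writer optional)
  no writer field matches reader archived
  height <- height (float32 -> float32, writer optional)
  latitude <- latitude (float64 -> float64, writer required)
  => no violations; backward on Shipment: COMPATIBLE
forward for Shipment (reader v1, writer v2):
  channel <- channel (Channel -> Channel, writer required)
  id <- id (int64 -> int64, writer required)
  locale <- locale (string -> string, writer optional)
  height <- height (float32 -> float32, writer optional)
  latitude <- latitude (float64 -> float64, writer required)
  leftover writer field: archived
  breaking: (archived, R2)
  => 1 violation(s): forward is BREAKING for Shipment

backward: COMPATIBLE []; forward: BREAKING [(archived, R2)]


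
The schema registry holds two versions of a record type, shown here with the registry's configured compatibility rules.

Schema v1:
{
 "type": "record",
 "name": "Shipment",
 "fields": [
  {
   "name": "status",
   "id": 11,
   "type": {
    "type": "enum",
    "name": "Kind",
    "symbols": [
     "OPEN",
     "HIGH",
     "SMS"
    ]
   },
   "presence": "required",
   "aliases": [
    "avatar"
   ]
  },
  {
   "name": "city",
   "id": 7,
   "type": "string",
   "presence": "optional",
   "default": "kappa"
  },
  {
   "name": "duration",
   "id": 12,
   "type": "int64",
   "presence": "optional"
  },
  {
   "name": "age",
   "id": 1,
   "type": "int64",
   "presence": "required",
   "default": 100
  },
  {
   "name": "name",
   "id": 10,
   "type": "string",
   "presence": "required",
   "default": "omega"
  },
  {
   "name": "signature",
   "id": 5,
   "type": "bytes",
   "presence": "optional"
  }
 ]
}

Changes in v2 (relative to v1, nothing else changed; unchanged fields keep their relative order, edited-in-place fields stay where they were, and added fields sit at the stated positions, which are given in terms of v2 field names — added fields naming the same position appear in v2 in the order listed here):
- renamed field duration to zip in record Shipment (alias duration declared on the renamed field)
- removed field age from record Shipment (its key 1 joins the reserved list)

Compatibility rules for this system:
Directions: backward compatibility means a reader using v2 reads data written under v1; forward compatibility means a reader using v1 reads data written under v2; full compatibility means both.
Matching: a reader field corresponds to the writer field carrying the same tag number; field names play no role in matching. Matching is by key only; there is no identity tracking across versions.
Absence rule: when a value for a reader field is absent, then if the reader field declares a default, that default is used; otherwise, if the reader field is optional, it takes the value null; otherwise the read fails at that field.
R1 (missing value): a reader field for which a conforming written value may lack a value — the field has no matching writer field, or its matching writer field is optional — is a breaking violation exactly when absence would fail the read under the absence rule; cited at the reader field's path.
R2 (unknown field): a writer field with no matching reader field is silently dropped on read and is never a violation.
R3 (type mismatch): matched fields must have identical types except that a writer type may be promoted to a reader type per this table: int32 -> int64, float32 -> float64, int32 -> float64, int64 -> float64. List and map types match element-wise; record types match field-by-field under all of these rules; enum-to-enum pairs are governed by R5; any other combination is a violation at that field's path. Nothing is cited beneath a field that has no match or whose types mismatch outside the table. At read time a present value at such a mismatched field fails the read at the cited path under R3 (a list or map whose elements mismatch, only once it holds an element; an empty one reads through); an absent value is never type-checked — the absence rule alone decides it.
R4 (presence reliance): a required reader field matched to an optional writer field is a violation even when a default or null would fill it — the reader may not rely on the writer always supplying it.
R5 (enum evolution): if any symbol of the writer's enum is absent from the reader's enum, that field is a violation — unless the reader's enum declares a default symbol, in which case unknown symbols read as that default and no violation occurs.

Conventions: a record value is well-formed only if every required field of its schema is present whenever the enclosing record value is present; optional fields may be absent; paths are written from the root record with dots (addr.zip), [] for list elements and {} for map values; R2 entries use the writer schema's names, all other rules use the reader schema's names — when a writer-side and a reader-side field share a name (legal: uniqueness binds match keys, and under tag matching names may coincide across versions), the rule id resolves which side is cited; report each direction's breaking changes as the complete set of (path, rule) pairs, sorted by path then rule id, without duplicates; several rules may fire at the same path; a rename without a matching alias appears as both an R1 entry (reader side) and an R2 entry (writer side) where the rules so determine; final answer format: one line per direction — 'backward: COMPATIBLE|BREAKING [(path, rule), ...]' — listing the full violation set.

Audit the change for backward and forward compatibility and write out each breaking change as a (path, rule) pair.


arrows below run writer -> reader for Shipment
backward pass over Shipment, reader schema v2, writer schema v1:
  Kind -> Kind, writer required: status aligns to status
  string -> string, writer optional: city aligns to city
  int64 -> int64, writer optional: zip aligns to duration
  string -> string, writer required: name aligns to name
  bytes -> bytes, writer optional: signature aligns to signature
  writer field age has no reader counterpart
  => no violations; backward on Shipment: COMPATIBLE
forward pass over Shipment, reader schema v1, writer schema v2:
  Kind -> Kind, writer required: status aligns to status
  string -> string, writer optional: city aligns to city
  int64 -> int64, writer optional: duration aligns to zip
  age: no writer match
  string -> string, writer required: name aligns to name
  bytes -> bytes, writer optional: signature aligns to signature
  => no violations; forward on Shipment: COMPATIBLE

backward: COMPATIBLE []; forward: COMPATIBLE []


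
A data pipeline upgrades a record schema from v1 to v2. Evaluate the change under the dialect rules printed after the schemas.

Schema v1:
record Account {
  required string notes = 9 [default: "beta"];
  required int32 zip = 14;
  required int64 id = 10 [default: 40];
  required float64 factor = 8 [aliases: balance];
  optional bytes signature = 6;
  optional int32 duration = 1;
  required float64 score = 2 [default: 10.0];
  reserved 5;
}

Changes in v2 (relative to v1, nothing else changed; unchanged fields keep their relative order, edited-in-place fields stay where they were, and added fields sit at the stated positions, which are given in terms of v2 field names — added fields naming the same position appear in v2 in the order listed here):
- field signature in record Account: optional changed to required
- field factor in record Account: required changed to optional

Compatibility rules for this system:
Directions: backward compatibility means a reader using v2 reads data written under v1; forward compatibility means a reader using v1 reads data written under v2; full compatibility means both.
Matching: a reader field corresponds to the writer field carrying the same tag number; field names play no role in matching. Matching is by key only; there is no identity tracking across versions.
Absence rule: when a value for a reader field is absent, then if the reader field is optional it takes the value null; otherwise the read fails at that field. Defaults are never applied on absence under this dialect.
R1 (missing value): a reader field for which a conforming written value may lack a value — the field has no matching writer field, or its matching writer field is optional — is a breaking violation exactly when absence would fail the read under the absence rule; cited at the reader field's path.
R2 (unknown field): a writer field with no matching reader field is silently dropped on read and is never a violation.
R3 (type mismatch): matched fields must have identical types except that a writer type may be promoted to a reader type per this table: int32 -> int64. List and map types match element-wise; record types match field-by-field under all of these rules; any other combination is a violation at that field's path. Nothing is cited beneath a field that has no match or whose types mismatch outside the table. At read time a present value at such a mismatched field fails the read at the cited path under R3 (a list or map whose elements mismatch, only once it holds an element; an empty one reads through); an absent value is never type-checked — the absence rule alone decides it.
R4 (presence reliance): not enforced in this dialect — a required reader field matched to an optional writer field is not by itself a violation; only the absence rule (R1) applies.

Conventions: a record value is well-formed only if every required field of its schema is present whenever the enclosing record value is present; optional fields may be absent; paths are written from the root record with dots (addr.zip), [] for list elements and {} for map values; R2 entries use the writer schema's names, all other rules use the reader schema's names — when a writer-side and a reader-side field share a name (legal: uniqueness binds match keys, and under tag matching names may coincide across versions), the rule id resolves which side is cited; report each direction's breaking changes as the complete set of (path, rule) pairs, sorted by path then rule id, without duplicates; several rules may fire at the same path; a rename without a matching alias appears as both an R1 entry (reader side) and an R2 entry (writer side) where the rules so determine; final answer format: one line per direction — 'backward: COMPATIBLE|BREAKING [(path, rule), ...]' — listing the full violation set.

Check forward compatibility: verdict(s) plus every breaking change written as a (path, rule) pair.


the writer's type comes first in each Account pair
forward for Account (reader v1, writer v2):
  string -> string, writer required: notes aligns to notes
  int32 -> int32, writer required: zip aligns to zip
  int64 -> int64, writer required: id aligns to id
  float64 -> float64, writer optional: factor aligns to factor
  bytes -> bytes, writer required: signature aligns to signature
  int32 -> int32, writer optional: duration aligns to duration
  float64 -> float64, writer required: score aligns to score
  violation R1 at factor
  => forward: BREAKING (1)
remaining Account differences; none change what is asked:
  field signature in record Account: optional changed to required -> matters only for Account's backward compatibility — outside the asked direction

forward: BREAKING [(factor, R1)]


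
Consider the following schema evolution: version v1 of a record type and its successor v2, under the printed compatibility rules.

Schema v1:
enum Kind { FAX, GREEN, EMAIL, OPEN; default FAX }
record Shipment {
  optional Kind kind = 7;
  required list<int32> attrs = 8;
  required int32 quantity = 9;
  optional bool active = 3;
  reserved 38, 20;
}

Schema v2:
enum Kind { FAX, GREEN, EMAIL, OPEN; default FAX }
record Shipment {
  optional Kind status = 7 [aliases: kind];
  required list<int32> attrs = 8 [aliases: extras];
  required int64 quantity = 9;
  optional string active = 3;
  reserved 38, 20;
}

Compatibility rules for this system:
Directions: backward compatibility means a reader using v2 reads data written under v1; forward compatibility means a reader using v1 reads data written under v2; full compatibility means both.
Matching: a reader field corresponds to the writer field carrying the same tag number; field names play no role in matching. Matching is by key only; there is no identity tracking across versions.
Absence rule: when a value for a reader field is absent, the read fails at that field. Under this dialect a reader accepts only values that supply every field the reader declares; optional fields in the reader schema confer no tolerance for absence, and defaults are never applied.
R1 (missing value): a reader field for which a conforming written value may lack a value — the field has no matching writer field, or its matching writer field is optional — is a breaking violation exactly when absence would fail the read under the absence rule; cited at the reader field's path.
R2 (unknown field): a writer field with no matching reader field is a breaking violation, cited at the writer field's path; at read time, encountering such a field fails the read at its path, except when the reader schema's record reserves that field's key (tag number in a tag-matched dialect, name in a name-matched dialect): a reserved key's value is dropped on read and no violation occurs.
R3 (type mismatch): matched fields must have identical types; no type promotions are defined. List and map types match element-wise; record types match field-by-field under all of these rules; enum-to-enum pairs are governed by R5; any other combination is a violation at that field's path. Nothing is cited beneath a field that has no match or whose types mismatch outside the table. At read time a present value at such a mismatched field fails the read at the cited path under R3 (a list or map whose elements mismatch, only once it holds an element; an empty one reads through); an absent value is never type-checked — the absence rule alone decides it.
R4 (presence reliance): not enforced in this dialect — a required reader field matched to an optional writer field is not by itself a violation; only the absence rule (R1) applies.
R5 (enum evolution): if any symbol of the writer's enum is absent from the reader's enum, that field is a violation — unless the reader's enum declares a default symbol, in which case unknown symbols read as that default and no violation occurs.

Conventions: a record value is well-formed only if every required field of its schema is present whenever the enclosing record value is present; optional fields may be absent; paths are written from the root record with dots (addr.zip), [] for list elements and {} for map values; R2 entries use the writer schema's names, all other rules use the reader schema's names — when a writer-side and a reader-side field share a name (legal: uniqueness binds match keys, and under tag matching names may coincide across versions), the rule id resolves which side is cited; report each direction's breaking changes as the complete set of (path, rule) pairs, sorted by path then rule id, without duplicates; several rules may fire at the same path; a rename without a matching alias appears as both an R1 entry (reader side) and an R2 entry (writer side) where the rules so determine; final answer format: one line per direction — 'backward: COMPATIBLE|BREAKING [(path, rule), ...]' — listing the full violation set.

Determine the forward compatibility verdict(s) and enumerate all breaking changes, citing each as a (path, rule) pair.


forward: BREAKING [(active, R1), (active, R3), (kind, R1), (quantity, R3)]

arrows below run writer -> reader for Shipment
forward pass over Shipment, reader schema v1, writer schema v2:
  Kind -> Kind, writer optional: kind aligns to status
  list<int32> -> list<int32>, writer required: attrs aligns to attrs
  int64 -> int32, writer required: quantity aligns to quantity
  string -> bool, writer optional: active aligns to active
  violation R1 at active
  violation R3 at active
  violation R1 at kind
  violation R3 at quantity
  => forward verdict for Shipment: BREAKING, 4 violation(s)
diffs on Shipment not affecting the asked answer:
  renamed field kind to status in record Shipment (alias kind declared on the renamed field) -> affects backward compatibility only, which is not asked


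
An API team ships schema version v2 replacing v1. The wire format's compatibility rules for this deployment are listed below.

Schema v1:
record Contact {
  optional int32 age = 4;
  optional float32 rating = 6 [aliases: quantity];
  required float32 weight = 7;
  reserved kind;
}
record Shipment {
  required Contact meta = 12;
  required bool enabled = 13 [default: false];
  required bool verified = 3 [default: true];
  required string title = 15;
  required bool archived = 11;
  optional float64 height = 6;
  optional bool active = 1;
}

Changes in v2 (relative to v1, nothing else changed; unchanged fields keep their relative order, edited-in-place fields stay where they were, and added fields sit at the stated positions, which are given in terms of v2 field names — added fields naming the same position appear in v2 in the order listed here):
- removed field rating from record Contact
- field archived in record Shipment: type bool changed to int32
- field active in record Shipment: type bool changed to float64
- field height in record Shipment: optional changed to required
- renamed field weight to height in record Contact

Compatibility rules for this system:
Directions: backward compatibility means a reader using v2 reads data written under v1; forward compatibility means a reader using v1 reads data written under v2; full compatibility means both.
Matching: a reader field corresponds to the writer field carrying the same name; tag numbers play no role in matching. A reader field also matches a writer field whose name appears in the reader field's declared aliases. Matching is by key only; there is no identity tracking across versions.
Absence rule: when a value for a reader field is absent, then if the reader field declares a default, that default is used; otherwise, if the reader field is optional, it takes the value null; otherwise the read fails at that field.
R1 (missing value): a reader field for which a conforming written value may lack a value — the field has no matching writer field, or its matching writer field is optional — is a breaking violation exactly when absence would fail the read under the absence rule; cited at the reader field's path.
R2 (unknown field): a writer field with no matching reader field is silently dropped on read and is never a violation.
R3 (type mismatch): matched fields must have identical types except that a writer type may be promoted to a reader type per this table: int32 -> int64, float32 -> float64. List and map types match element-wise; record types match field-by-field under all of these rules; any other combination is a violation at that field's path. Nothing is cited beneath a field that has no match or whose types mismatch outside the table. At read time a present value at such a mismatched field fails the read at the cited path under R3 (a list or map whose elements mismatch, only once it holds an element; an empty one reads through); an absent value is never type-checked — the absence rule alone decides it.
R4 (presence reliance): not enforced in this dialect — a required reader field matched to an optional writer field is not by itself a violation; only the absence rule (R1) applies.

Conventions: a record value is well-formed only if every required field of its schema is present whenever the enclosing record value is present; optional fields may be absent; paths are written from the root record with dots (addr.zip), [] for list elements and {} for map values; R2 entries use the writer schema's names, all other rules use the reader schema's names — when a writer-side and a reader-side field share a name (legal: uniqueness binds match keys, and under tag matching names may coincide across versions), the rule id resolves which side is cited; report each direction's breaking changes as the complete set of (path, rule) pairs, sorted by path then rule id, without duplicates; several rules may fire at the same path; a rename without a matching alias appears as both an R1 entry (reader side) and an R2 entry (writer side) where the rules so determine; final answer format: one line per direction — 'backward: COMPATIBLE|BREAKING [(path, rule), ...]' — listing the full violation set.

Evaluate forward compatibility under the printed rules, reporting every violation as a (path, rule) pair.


in Shipment below, arrows point writer -> reader
forward on Shipment — v1 reading data written by v2:
  meta <- meta (Contact -> Contact, writer required)
  enabled <- enabled (bool -> bool, writer required)
  verified <- verified (bool -> bool, writer required)
  title <- title (string -> string, writer required)
  archived <- archived (int32 -> bool, writer required)
  height <- height (float64 -> float64, writer required)
  active <- active (float64 -> bool, writer optional)
  meta.age <- meta.age (int32 -> int32, writer optional)
  meta.rating: no writer match
  meta.weight: no writer match
  meta.height (writer side), unknown to reader
  breaking: (active, R3)
  breaking: (archived, R3)
  breaking: (meta.weight, R1)
  => forward verdict for Shipment: BREAKING, 3 violation(s)
the rest of the Shipment diff is inert for this question:
  removed field rating from record Contact -> fires no rule on Shipment, leaving the asked answer as it is
  field height in record Shipment: optional changed to required -> fires only in the backward direction of Shipment, which is not asked here

forward: BREAKING [(active, R3), (archived, R3), (meta.weight, R1)]


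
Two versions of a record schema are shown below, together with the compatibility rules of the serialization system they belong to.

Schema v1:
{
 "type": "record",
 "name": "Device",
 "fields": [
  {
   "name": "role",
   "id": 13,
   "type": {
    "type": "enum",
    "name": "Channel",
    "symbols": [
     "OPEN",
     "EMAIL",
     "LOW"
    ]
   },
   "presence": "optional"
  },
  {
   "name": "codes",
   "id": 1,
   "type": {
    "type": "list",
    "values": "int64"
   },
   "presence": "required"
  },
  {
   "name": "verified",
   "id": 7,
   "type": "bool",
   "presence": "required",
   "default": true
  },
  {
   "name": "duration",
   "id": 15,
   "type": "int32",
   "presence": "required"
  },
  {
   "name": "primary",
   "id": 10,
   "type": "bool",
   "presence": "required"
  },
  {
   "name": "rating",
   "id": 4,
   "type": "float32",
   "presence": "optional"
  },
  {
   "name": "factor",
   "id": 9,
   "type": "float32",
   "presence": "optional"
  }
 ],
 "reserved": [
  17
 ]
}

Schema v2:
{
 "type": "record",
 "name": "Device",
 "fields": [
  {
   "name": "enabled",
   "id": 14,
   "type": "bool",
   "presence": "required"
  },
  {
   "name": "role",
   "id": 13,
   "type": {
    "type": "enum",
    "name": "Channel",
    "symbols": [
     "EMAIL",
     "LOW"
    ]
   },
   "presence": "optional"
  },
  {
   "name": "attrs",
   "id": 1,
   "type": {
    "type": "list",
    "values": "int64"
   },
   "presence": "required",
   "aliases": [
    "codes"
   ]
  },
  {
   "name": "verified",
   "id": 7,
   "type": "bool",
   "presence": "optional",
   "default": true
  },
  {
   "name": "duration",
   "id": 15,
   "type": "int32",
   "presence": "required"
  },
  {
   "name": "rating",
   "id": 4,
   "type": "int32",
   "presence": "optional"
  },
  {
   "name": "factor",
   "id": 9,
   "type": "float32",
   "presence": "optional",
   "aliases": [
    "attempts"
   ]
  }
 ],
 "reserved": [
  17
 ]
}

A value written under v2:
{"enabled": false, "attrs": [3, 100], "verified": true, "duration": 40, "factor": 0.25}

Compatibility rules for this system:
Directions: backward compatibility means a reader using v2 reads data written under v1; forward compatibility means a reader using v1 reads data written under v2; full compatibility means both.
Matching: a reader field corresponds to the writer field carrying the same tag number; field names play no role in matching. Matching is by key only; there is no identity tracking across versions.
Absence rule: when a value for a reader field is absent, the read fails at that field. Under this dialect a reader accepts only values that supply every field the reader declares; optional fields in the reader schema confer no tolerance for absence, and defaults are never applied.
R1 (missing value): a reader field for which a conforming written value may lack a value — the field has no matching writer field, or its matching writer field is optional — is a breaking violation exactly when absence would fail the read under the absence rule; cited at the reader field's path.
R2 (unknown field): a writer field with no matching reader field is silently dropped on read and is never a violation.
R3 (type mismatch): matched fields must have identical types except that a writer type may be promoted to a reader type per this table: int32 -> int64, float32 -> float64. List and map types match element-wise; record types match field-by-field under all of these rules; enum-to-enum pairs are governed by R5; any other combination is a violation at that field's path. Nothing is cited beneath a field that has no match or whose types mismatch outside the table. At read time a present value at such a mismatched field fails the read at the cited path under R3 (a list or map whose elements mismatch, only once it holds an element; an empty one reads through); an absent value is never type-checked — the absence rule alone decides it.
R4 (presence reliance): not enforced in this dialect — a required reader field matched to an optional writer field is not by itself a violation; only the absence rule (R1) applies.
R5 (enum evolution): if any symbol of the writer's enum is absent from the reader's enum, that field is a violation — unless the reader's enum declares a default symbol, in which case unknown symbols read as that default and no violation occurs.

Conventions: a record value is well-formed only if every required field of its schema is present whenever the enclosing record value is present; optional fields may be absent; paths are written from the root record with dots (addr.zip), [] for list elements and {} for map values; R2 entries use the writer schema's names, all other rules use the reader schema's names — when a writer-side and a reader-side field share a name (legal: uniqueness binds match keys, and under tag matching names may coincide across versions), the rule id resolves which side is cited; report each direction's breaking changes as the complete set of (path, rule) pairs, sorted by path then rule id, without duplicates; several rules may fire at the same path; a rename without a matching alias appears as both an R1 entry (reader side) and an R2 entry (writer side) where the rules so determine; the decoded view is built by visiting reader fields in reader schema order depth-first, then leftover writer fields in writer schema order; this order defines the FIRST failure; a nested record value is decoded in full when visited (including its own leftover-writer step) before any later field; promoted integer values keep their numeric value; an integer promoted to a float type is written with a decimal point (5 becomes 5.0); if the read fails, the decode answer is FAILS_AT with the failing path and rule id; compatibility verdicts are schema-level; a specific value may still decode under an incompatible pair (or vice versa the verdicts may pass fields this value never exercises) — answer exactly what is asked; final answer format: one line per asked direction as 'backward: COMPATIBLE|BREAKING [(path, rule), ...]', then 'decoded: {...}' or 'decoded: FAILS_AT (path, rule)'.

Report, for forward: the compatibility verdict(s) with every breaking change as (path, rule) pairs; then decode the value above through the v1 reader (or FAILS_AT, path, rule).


each type pair in Device: writer, then reader
forward analysis of Device with v1 as reader and v2 as writer:
  Channel -> Channel, writer optional: role aligns to role
  list<int64> -> list<int64>, writer required: codes aligns to attrs
  bool -> bool, writer optional: verified aligns to verified
  int32 -> int32, writer required: duration aligns to duration
  primary has no writer counterpart
  int32 -> float32, writer optional: rating aligns to rating
  float32 -> float32, writer optional: factor aligns to factor
  leftover writer field: enabled
  rule R1 violated at factor
  rule R1 violated at primary
  rule R1 violated at rating
  rule R3 violated at rating
  rule R1 violated at role
  rule R1 violated at verified
  => forward: BREAKING (6)
decode (reader v1):
  read fails at role under R1 (no fill)
  => FAILS_AT (role, R1)
remaining Device differences; none change what is asked:
  renamed field codes to attrs in record Device (alias codes declared on the renamed field) -> inert for the asked Device verdict: nothing fires
  added field enabled to record Device: required bool, tag 14 (in v2 it sits immediately before role) -> affects backward compatibility only, which is not asked

forward: BREAKING [(factor, R1), (primary, R1), (rating, R1), (rating, R3), (role, R1), (verified, R1)]; decoded: FAILS_AT (role, R1)


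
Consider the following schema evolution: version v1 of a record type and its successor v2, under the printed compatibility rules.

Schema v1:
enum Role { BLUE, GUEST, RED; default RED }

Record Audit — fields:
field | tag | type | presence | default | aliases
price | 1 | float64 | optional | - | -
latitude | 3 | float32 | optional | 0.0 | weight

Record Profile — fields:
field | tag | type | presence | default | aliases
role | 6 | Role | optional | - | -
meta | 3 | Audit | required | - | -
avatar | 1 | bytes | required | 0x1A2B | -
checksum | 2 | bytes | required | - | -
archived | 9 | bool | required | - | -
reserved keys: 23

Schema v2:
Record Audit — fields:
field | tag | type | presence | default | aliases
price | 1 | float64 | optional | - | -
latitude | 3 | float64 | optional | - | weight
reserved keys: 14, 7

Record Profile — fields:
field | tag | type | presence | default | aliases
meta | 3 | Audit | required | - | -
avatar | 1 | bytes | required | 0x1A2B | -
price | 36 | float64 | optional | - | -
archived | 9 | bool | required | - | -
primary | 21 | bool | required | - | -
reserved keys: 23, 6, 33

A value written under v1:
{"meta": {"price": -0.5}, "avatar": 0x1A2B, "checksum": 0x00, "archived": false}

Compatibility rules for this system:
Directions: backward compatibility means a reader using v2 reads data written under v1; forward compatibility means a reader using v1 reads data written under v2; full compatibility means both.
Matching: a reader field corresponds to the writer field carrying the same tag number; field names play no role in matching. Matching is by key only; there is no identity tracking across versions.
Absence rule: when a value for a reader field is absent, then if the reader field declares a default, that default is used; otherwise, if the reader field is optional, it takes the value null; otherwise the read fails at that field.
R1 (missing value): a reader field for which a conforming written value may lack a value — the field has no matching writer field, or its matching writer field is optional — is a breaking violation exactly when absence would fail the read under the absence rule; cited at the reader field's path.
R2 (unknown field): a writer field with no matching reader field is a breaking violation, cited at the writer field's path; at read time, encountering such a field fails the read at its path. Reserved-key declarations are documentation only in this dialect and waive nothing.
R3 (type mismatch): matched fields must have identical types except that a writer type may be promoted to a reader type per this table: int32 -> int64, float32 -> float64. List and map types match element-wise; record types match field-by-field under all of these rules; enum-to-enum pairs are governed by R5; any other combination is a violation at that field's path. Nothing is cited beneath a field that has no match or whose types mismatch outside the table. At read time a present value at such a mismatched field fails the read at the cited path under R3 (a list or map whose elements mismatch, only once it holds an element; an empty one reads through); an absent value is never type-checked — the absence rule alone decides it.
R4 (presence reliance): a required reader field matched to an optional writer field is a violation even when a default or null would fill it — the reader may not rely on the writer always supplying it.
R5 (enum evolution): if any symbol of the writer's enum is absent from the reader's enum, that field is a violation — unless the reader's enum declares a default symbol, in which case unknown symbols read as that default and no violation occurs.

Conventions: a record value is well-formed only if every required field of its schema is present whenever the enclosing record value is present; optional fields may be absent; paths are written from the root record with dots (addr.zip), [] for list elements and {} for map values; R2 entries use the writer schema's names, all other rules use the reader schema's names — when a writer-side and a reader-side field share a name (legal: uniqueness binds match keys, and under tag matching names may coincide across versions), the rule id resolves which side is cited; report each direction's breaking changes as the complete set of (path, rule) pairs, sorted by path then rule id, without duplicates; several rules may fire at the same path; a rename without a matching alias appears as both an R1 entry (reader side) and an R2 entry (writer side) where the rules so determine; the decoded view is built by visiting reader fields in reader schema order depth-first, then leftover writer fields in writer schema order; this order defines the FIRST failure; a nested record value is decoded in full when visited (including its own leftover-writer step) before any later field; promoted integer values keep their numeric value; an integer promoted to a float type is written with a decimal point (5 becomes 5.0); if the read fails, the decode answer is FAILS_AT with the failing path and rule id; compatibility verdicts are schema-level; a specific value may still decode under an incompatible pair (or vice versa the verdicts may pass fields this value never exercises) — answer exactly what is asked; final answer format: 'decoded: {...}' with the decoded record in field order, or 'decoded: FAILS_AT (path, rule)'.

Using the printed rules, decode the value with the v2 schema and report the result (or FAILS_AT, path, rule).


decoded: FAILS_AT (primary, R1)

the writer's type comes first in each Profile pair
migrating the Profile value to v2:
  meta.price := -0.5
  meta.latitude := null (absent, optional -> null)
  avatar := 0x1A2B
  price := null (absent, optional -> null)
  archived := false
  read fails at primary under R1 (no fill)
  => FAILS_AT (primary, R1)
the other Profile changes do not affect what is asked:
  field latitude in record Audit: type float32 changed to float64 (its default is dropped) -> changes Profile's schema-level verdicts only — the decode of this value is the same
  added field price to record Profile: optional float64, tag 36 (in v2 it sits immediately before archived) -> changes Profile's schema-level verdicts only — the decode of this value is the same
  removed field checksum from record Profile -> changes Profile's schema-level verdicts only — the decode of this value is the same
  removed field role from record Profile (its key 6 joins the reserved list) -> changes Profile's schema-level verdicts only — the decode of this value is the same
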